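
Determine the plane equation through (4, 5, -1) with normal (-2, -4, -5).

The plane through P with normal n = (a, b, c) satisfies n·(r - P) = 0,
i.e. ax + by + cz = a·x₀ + b·y₀ + c·z₀.
d = (-2)·4 + (-4)·5 + (-5)·(-1)
  = -8 - 20 + 5
  = -23
Equation: -2x - 4y - 5z = -23

-2x - 4y - 5z = -23


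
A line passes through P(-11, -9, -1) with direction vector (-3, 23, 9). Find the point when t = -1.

P(t) = P + t·d
  = (-11 + (-3)·(-1), -9 + 23·(-1), -1 + 9·(-1))
  = (-11 + 3, -9 - 23, -1 - 9)
  = (-8, -32, -10)

(-8, -32, -10)


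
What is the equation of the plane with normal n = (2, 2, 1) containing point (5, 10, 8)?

The plane through P with normal n = (a, b, c) satisfies n·(r - P) = 0,
i.e. ax + by + cz = a·x₀ + b·y₀ + c·z₀.
d = 2·5 + 2·10 + 1·8
  = 10 + 20 + 8
  = 38
Equation: 2x + 2y + z = 38

2x + 2y + z = 38


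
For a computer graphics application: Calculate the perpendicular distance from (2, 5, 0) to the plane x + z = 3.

distance = |a·x₀ + b·y₀ + c·z₀ - d| / √(a² + b² + c²)
  = |1·2 + 0·5 + 1·0 - 3| / √(1² + 0² + 1²)
  = |2 + 0 + 0 - 3| / √(1 + 0 + 1)
  = |-1| / √2
  = 1 / 1.414
  ≈ 0.7071

0.7071


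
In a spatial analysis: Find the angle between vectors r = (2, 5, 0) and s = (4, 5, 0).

r·s = 2·4 + 5·5 + 0·0 = 8 + 25 + 0 = 33
|r| = √(2² + 5² + 0²) = √29 ≈ 5.385
|s| = √(4² + 5² + 0²) = √41 ≈ 6.403
cos θ = (r·s)/(|r||s|) = 33/(5.385·6.403) ≈ 0.957
θ = arccos(0.957) ≈ 16.86°

16.86°


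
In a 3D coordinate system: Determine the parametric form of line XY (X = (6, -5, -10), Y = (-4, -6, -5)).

Direction vector d = Y - X = (-4 - 6, -6 + 5, -5 + 10) = (-10, -1, 5)
Parametric form r = X + t·d:
x = 6 - 10t, y = -5 - t, z = -10 + 5t

x = 6 - 10t, y = -5 - t, z = -10 + 5t


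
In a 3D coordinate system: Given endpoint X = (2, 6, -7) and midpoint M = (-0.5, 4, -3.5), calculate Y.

Y = 2M - X
  = (2·(-0.5) - 2, 2·4 - 6, 2·(-3.5) - (-7))
  = (-1 - 2, 8 - 6, -7 + 7)
  = (-3, 2, 0)

(-3, 2, 0)


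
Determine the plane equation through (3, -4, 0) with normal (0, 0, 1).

The plane through P with normal n = (a, b, c) satisfies n·(r - P) = 0,
i.e. ax + by + cz = a·x₀ + b·y₀ + c·z₀.
d = 0·3 + 0·(-4) + 1·0
  = 0 + 0 + 0
  = 0
Equation: z = 0

z = 0


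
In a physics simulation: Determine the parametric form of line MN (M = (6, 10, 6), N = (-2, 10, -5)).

Direction vector d = N - M = (-2 - 6, 10 - 10, -5 - 6) = (-8, 0, -11)
Parametric form r = M + t·d:
x = 6 - 8t, y = 10, z = 6 - 11t

x = 6 - 8t, y = 10, z = 6 - 11t


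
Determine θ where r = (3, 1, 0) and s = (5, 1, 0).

r·s = 3·5 + 1·1 + 0·0 = 15 + 1 + 0 = 16
|r| = √(3² + 1² + 0²) = √10 ≈ 3.162
|s| = √(5² + 1² + 0²) = √26 ≈ 5.099
cos θ = (r·s)/(|r||s|) = 16/(3.162·5.099) ≈ 0.9923
θ = arccos(0.9923) ≈ 7.125°

7.125°


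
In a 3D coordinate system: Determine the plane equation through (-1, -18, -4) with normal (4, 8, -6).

The plane through P with normal n = (a, b, c) satisfies n·(r - P) = 0,
i.e. ax + by + cz = a·x₀ + b·y₀ + c·z₀.
d = 4·(-1) + 8·(-18) + (-6)·(-4)
  = -4 - 144 + 24
  = -124
Equation: 4x + 8y - 6z = -124

4x + 8y - 6z = -124


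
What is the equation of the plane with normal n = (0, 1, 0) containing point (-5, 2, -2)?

The plane through P with normal n = (a, b, c) satisfies n·(r - P) = 0,
i.e. ax + by + cz = a·x₀ + b·y₀ + c·z₀.
d = 0·(-5) + 1·2 + 0·(-2)
  = 0 + 2 + 0
  = 2
Equation: y = 2

y = 2


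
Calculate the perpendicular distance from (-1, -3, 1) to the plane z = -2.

distance = |a·x₀ + b·y₀ + c·z₀ - d| / √(a² + b² + c²)
  = |0·(-1) + 0·(-3) + 1·1 - (-2)| / √(0² + 0² + 1²)
  = |0 + 0 + 1 + 2| / √(0 + 0 + 1)
  = |3| / √1
  = 3 / 1
  ≈ 3

3


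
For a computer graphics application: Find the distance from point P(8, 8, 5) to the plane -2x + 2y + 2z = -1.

distance = |a·x₀ + b·y₀ + c·z₀ - d| / √(a² + b² + c²)
  = |(-2)·8 + 2·8 + 2·5 - (-1)| / √((-2)² + 2² + 2²)
  = |-16 + 16 + 10 + 1| / √(4 + 4 + 4)
  = |11| / √12
  = 11 / 3.464
  ≈ 3.175

3.175


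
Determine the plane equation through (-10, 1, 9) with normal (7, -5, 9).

The plane through P with normal n = (a, b, c) satisfies n·(r - P) = 0,
i.e. ax + by + cz = a·x₀ + b·y₀ + c·z₀.
d = 7·(-10) + (-5)·1 + 9·9
  = -70 - 5 + 81
  = 6
Equation: 7x - 5y + 9z = 6

7x - 5y + 9z = 6


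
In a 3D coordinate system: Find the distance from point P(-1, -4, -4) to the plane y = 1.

distance = |a·x₀ + b·y₀ + c·z₀ - d| / √(a² + b² + c²)
  = |0·(-1) + 1·(-4) + 0·(-4) - 1| / √(0² + 1² + 0²)
  = |0 - 4 + 0 - 1| / √(0 + 1 + 0)
  = |-5| / √1
  = 5 / 1
  ≈ 5

5


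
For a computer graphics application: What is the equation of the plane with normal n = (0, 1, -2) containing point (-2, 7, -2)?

The plane through P with normal n = (a, b, c) satisfies n·(r - P) = 0,
i.e. ax + by + cz = a·x₀ + b·y₀ + c·z₀.
d = 0·(-2) + 1·7 + (-2)·(-2)
  = 0 + 7 + 4
  = 11
Equation: y - 2z = 11

y - 2z = 11


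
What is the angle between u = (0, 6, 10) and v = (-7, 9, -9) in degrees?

u·v = 0·(-7) + 6·9 + 10·(-9) = 0 + 54 - 90 = -36
|u| = √(0² + 6² + 10²) = √136 ≈ 11.66
|v| = √((-7)² + 9² + (-9)²) = √211 ≈ 14.53
cos θ = (u·v)/(|u||v|) = -36/(11.66·14.53) ≈ -0.2125
θ = arccos(-0.2125) ≈ 102.3°

102.3°


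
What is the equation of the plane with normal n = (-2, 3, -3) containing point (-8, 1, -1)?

The plane through P with normal n = (a, b, c) satisfies n·(r - P) = 0,
i.e. ax + by + cz = a·x₀ + b·y₀ + c·z₀.
d = (-2)·(-8) + 3·1 + (-3)·(-1)
  = 16 + 3 + 3
  = 22
Equation: -2x + 3y - 3z = 22

-2x + 3y - 3z = 22


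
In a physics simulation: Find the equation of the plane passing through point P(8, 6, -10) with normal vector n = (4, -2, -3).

The plane through P with normal n = (a, b, c) satisfies n·(r - P) = 0,
i.e. ax + by + cz = a·x₀ + b·y₀ + c·z₀.
d = 4·8 + (-2)·6 + (-3)·(-10)
  = 32 - 12 + 30
  = 50
Equation: 4x - 2y - 3z = 50

4x - 2y - 3z = 50


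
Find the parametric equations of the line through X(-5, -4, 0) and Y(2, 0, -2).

Direction vector d = Y - X = (2 + 5, 0 + 4, -2 + 0) = (7, 4, -2)
Parametric form r = X + t·d:
x = -5 + 7t, y = -4 + 4t, z = 0 - 2t

x = -5 + 7t, y = -4 + 4t, z = 0 - 2t


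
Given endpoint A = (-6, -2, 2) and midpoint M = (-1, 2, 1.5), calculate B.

B = 2M - A
  = (2·(-1) - (-6), 2·2 - (-2), 2·1.5 - 2)
  = (-2 + 6, 4 + 2, 3 - 2)
  = (4, 6, 1)

(4, 6, 1)


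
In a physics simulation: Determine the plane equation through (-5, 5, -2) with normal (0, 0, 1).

The plane through P with normal n = (a, b, c) satisfies n·(r - P) = 0,
i.e. ax + by + cz = a·x₀ + b·y₀ + c·z₀.
d = 0·(-5) + 0·5 + 1·(-2)
  = 0 + 0 - 2
  = -2
Equation: z = -2

z = -2


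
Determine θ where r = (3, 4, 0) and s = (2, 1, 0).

r·s = 3·2 + 4·1 + 0·0 = 6 + 4 + 0 = 10
|r| = √(3² + 4² + 0²) = √25 ≈ 5
|s| = √(2² + 1² + 0²) = √5 ≈ 2.236
cos θ = (r·s)/(|r||s|) = 10/(5·2.236) ≈ 0.8944
θ = arccos(0.8944) ≈ 26.57°

26.57°


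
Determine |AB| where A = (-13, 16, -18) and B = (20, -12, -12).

d = √[(x₂-x₁)² + (y₂-y₁)² + (z₂-z₁)²]
  = √[33² + (-28)² + 6²]
  = √[1089 + 784 + 36]
  = √1909
  ≈ 43.69

43.69


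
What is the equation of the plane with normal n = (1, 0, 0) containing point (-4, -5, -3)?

The plane through P with normal n = (a, b, c) satisfies n·(r - P) = 0,
i.e. ax + by + cz = a·x₀ + b·y₀ + c·z₀.
d = 1·(-4) + 0·(-5) + 0·(-3)
  = -4 + 0 + 0
  = -4
Equation: x = -4

x = -4


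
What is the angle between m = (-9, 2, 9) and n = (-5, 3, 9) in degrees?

m·n = (-9)·(-5) + 2·3 + 9·9 = 45 + 6 + 81 = 132
|m| = √((-9)² + 2² + 9²) = √166 ≈ 12.88
|n| = √((-5)² + 3² + 9²) = √115 ≈ 10.72
cos θ = (m·n)/(|m||n|) = 132/(12.88·10.72) ≈ 0.9554
θ = arccos(0.9554) ≈ 17.18°

17.18°


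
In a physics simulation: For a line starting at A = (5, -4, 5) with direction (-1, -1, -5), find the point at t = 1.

P(t) = A + t·d
  = (5 + (-1)·1, -4 + (-1)·1, 5 + (-5)·1)
  = (5 - 1, -4 - 1, 5 - 5)
  = (4, -5, 0)

(4, -5, 0)


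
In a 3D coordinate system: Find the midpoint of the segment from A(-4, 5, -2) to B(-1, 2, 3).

M = ((x₁+x₂)/2, (y₁+y₂)/2, (z₁+z₂)/2)
  = ((-4 - 1)/2, (5 + 2)/2, (-2 + 3)/2)
  = (-5/2, 7/2, 1/2)
  = (-2.5, 3.5, 0.5)

(-2.5, 3.5, 0.5)


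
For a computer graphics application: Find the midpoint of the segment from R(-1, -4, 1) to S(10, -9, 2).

M = ((x₁+x₂)/2, (y₁+y₂)/2, (z₁+z₂)/2)
  = ((-1 + 10)/2, (-4 - 9)/2, (1 + 2)/2)
  = (9/2, -13/2, 3/2)
  = (4.5, -6.5, 1.5)

(4.5, -6.5, 1.5)


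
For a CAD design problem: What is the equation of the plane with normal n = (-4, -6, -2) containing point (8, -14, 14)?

The plane through P with normal n = (a, b, c) satisfies n·(r - P) = 0,
i.e. ax + by + cz = a·x₀ + b·y₀ + c·z₀.
d = (-4)·8 + (-6)·(-14) + (-2)·14
  = -32 + 84 - 28
  = 24
Equation: -4x - 6y - 2z = 24

-4x - 6y - 2z = 24


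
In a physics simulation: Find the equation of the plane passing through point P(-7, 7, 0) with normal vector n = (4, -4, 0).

The plane through P with normal n = (a, b, c) satisfies n·(r - P) = 0,
i.e. ax + by + cz = a·x₀ + b·y₀ + c·z₀.
d = 4·(-7) + (-4)·7 + 0·0
  = -28 - 28 + 0
  = -56
Equation: 4x - 4y = -56

4x - 4y = -56


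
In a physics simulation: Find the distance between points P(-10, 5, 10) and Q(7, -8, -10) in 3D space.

d = √[(x₂-x₁)² + (y₂-y₁)² + (z₂-z₁)²]
  = √[17² + (-13)² + (-20)²]
  = √[289 + 169 + 400]
  = √858
  ≈ 29.29

29.29


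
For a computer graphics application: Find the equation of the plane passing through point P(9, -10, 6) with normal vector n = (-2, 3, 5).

The plane through P with normal n = (a, b, c) satisfies n·(r - P) = 0,
i.e. ax + by + cz = a·x₀ + b·y₀ + c·z₀.
d = (-2)·9 + 3·(-10) + 5·6
  = -18 - 30 + 30
  = -18
Equation: -2x + 3y + 5z = -18

-2x + 3y + 5z = -18


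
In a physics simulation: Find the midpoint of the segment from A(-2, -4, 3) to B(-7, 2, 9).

M = ((x₁+x₂)/2, (y₁+y₂)/2, (z₁+z₂)/2)
  = ((-2 - 7)/2, (-4 + 2)/2, (3 + 9)/2)
  = (-9/2, -2/2, 12/2)
  = (-4.5, -1, 6)

(-4.5, -1, 6)


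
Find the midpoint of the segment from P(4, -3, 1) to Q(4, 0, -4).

M = ((x₁+x₂)/2, (y₁+y₂)/2, (z₁+z₂)/2)
  = ((4 + 4)/2, (-3 + 0)/2, (1 - 4)/2)
  = (8/2, -3/2, -3/2)
  = (4, -1.5, -1.5)

(4, -1.5, -1.5)


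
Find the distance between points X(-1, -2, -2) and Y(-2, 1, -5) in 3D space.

d = √[(x₂-x₁)² + (y₂-y₁)² + (z₂-z₁)²]
  = √[(-1)² + 3² + (-3)²]
  = √[1 + 9 + 9]
  = √19
  ≈ 4.359

4.359


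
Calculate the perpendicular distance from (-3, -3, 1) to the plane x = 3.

distance = |a·x₀ + b·y₀ + c·z₀ - d| / √(a² + b² + c²)
  = |1·(-3) + 0·(-3) + 0·1 - 3| / √(1² + 0² + 0²)
  = |-3 + 0 + 0 - 3| / √(1 + 0 + 0)
  = |-6| / √1
  = 6 / 1
  ≈ 6

6


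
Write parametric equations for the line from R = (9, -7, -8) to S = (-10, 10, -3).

Direction vector d = S - R = (-10 - 9, 10 + 7, -3 + 8) = (-19, 17, 5)
Parametric form r = R + t·d:
x = 9 - 19t, y = -7 + 17t, z = -8 + 5t

x = 9 - 19t, y = -7 + 17t, z = -8 + 5t


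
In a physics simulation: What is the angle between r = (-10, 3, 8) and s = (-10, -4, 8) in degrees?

r·s = (-10)·(-10) + 3·(-4) + 8·8 = 100 - 12 + 64 = 152
|r| = √((-10)² + 3² + 8²) = √173 ≈ 13.15
|s| = √((-10)² + (-4)² + 8²) = √180 ≈ 13.42
cos θ = (r·s)/(|r||s|) = 152/(13.15·13.42) ≈ 0.8614
θ = arccos(0.8614) ≈ 30.53°

30.53°


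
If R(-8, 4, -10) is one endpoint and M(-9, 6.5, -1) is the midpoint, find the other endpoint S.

S = 2M - R
  = (2·(-9) - (-8), 2·6.5 - 4, 2·(-1) - (-10))
  = (-18 + 8, 13 - 4, -2 + 10)
  = (-10, 9, 8)

(-10, 9, 8)


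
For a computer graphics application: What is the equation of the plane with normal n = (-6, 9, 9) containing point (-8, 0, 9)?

The plane through P with normal n = (a, b, c) satisfies n·(r - P) = 0,
i.e. ax + by + cz = a·x₀ + b·y₀ + c·z₀.
d = (-6)·(-8) + 9·0 + 9·9
  = 48 + 0 + 81
  = 129
Equation: -6x + 9y + 9z = 129

-6x + 9y + 9z = 129


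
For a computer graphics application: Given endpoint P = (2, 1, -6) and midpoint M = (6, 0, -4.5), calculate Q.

Q = 2M - P
  = (2·6 - 2, 2·0 - 1, 2·(-4.5) - (-6))
  = (12 - 2, 0 - 1, -9 + 6)
  = (10, -1, -3)

(10, -1, -3)


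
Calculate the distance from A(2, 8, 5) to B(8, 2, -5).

d = √[(x₂-x₁)² + (y₂-y₁)² + (z₂-z₁)²]
  = √[6² + (-6)² + (-10)²]
  = √[36 + 36 + 100]
  = √172
  ≈ 13.11

13.11


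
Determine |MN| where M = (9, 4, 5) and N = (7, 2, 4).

d = √[(x₂-x₁)² + (y₂-y₁)² + (z₂-z₁)²]
  = √[(-2)² + (-2)² + (-1)²]
  = √[4 + 4 + 1]
  = √9
  ≈ 3

3


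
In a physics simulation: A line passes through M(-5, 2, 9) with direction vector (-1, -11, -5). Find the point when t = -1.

P(t) = M + t·d
  = (-5 + (-1)·(-1), 2 + (-11)·(-1), 9 + (-5)·(-1))
  = (-5 + 1, 2 + 11, 9 + 5)
  = (-4, 13, 14)

(-4, 13, 14)


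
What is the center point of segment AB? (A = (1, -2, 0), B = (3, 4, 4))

M = ((x₁+x₂)/2, (y₁+y₂)/2, (z₁+z₂)/2)
  = ((1 + 3)/2, (-2 + 4)/2, (0 + 4)/2)
  = (4/2, 2/2, 4/2)
  = (2, 1, 2)

(2, 1, 2)


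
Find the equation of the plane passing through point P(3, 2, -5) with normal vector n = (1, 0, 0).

The plane through P with normal n = (a, b, c) satisfies n·(r - P) = 0,
i.e. ax + by + cz = a·x₀ + b·y₀ + c·z₀.
d = 1·3 + 0·2 + 0·(-5)
  = 3 + 0 + 0
  = 3
Equation: x = 3

x = 3


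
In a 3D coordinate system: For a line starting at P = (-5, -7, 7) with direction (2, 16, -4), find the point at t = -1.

P(t) = P + t·d
  = (-5 + 2·(-1), -7 + 16·(-1), 7 + (-4)·(-1))
  = (-5 - 2, -7 - 16, 7 + 4)
  = (-7, -23, 11)

(-7, -23, 11)


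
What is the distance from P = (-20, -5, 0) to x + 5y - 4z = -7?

distance = |a·x₀ + b·y₀ + c·z₀ - d| / √(a² + b² + c²)
  = |1·(-20) + 5·(-5) + (-4)·0 - (-7)| / √(1² + 5² + (-4)²)
  = |-20 - 25 + 0 + 7| / √(1 + 25 + 16)
  = |-38| / √42
  = 38 / 6.481
  ≈ 5.864

5.864


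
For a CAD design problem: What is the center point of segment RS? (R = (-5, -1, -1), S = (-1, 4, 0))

M = ((x₁+x₂)/2, (y₁+y₂)/2, (z₁+z₂)/2)
  = ((-5 - 1)/2, (-1 + 4)/2, (-1 + 0)/2)
  = (-6/2, 3/2, -1/2)
  = (-3, 1.5, -0.5)

(-3, 1.5, -0.5)


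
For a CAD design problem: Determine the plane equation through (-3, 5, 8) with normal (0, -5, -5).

The plane through P with normal n = (a, b, c) satisfies n·(r - P) = 0,
i.e. ax + by + cz = a·x₀ + b·y₀ + c·z₀.
d = 0·(-3) + (-5)·5 + (-5)·8
  = 0 - 25 - 40
  = -65
Equation: -5y - 5z = -65

-5y - 5z = -65


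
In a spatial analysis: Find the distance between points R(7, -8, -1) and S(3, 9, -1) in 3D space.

d = √[(x₂-x₁)² + (y₂-y₁)² + (z₂-z₁)²]
  = √[(-4)² + 17² + 0²]
  = √[16 + 289 + 0]
  = √305
  ≈ 17.46

17.46


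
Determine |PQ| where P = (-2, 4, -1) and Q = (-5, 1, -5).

d = √[(x₂-x₁)² + (y₂-y₁)² + (z₂-z₁)²]
  = √[(-3)² + (-3)² + (-4)²]
  = √[9 + 9 + 16]
  = √34
  ≈ 5.831

5.831


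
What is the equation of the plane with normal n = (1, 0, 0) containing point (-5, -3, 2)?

The plane through P with normal n = (a, b, c) satisfies n·(r - P) = 0,
i.e. ax + by + cz = a·x₀ + b·y₀ + c·z₀.
d = 1·(-5) + 0·(-3) + 0·2
  = -5 + 0 + 0
  = -5
Equation: x = -5

x = -5


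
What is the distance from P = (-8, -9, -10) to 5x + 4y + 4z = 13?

distance = |a·x₀ + b·y₀ + c·z₀ - d| / √(a² + b² + c²)
  = |5·(-8) + 4·(-9) + 4·(-10) - 13| / √(5² + 4² + 4²)
  = |-40 - 36 - 40 - 13| / √(25 + 16 + 16)
  = |-129| / √57
  = 129 / 7.55
  ≈ 17.09

17.09


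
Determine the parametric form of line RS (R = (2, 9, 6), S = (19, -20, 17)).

Direction vector d = S - R = (19 - 2, -20 - 9, 17 - 6) = (17, -29, 11)
Parametric form r = R + t·d:
x = 2 + 17t, y = 9 - 29t, z = 6 + 11t

x = 2 + 17t, y = 9 - 29t, z = 6 + 11t


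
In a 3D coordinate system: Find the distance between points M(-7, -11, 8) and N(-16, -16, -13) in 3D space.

d = √[(x₂-x₁)² + (y₂-y₁)² + (z₂-z₁)²]
  = √[(-9)² + (-5)² + (-21)²]
  = √[81 + 25 + 441]
  = √547
  ≈ 23.39

23.39


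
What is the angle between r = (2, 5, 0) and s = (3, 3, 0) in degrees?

r·s = 2·3 + 5·3 + 0·0 = 6 + 15 + 0 = 21
|r| = √(2² + 5² + 0²) = √29 ≈ 5.385
|s| = √(3² + 3² + 0²) = √18 ≈ 4.243
cos θ = (r·s)/(|r||s|) = 21/(5.385·4.243) ≈ 0.9191
θ = arccos(0.9191) ≈ 23.2°

23.2°


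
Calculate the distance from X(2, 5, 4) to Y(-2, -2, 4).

d = √[(x₂-x₁)² + (y₂-y₁)² + (z₂-z₁)²]
  = √[(-4)² + (-7)² + 0²]
  = √[16 + 49 + 0]
  = √65
  ≈ 8.062

8.062


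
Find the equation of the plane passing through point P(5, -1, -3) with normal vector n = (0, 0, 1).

The plane through P with normal n = (a, b, c) satisfies n·(r - P) = 0,
i.e. ax + by + cz = a·x₀ + b·y₀ + c·z₀.
d = 0·5 + 0·(-1) + 1·(-3)
  = 0 + 0 - 3
  = -3
Equation: z = -3

z = -3


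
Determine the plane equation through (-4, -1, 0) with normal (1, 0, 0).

The plane through P with normal n = (a, b, c) satisfies n·(r - P) = 0,
i.e. ax + by + cz = a·x₀ + b·y₀ + c·z₀.
d = 1·(-4) + 0·(-1) + 0·0
  = -4 + 0 + 0
  = -4
Equation: x = -4

x = -4


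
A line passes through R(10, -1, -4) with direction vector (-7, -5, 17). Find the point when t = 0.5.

P(t) = R + t·d
  = (10 + (-7)·0.5, -1 + (-5)·0.5, -4 + 17·0.5)
  = (10 - 3.5, -1 - 2.5, -4 + 8.5)
  = (6.5, -3.5, 4.5)

(6.5, -3.5, 4.5)


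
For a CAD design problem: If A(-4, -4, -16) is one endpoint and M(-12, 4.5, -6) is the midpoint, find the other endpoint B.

B = 2M - A
  = (2·(-12) - (-4), 2·4.5 - (-4), 2·(-6) - (-16))
  = (-24 + 4, 9 + 4, -12 + 16)
  = (-20, 13, 4)

(-20, 13, 4)


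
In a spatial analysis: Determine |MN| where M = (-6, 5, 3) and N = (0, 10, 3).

d = √[(x₂-x₁)² + (y₂-y₁)² + (z₂-z₁)²]
  = √[6² + 5² + 0²]
  = √[36 + 25 + 0]
  = √61
  ≈ 7.81

7.81


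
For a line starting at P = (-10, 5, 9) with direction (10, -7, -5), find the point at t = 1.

P(t) = P + t·d
  = (-10 + 10·1, 5 + (-7)·1, 9 + (-5)·1)
  = (-10 + 10, 5 - 7, 9 - 5)
  = (0, -2, 4)

(0, -2, 4)


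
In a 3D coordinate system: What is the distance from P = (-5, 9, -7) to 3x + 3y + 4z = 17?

distance = |a·x₀ + b·y₀ + c·z₀ - d| / √(a² + b² + c²)
  = |3·(-5) + 3·9 + 4·(-7) - 17| / √(3² + 3² + 4²)
  = |-15 + 27 - 28 - 17| / √(9 + 9 + 16)
  = |-33| / √34
  = 33 / 5.831
  ≈ 5.659

5.659


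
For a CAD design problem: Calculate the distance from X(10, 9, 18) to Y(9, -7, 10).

d = √[(x₂-x₁)² + (y₂-y₁)² + (z₂-z₁)²]
  = √[(-1)² + (-16)² + (-8)²]
  = √[1 + 256 + 64]
  = √321
  ≈ 17.92

17.92


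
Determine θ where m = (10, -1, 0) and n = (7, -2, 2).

m·n = 10·7 + (-1)·(-2) + 0·2 = 70 + 2 + 0 = 72
|m| = √(10² + (-1)² + 0²) = √101 ≈ 10.05
|n| = √(7² + (-2)² + 2²) = √57 ≈ 7.55
cos θ = (m·n)/(|m||n|) = 72/(10.05·7.55) ≈ 0.9489
θ = arccos(0.9489) ≈ 18.39°

18.39°


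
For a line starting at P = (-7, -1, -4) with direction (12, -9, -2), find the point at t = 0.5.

P(t) = P + t·d
  = (-7 + 12·0.5, -1 + (-9)·0.5, -4 + (-2)·0.5)
  = (-7 + 6, -1 - 4.5, -4 - 1)
  = (-1, -5.5, -5)

(-1, -5.5, -5)


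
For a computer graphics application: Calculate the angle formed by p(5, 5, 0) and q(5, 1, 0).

p·q = 5·5 + 5·1 + 0·0 = 25 + 5 + 0 = 30
|p| = √(5² + 5² + 0²) = √50 ≈ 7.071
|q| = √(5² + 1² + 0²) = √26 ≈ 5.099
cos θ = (p·q)/(|p||q|) = 30/(7.071·5.099) ≈ 0.8321
θ = arccos(0.8321) ≈ 33.69°

33.69°


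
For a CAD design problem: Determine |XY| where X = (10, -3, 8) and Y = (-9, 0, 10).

d = √[(x₂-x₁)² + (y₂-y₁)² + (z₂-z₁)²]
  = √[(-19)² + 3² + 2²]
  = √[361 + 9 + 4]
  = √374
  ≈ 19.34

19.34


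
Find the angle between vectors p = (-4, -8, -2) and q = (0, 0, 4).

p·q = (-4)·0 + (-8)·0 + (-2)·4 = 0 + 0 - 8 = -8
|p| = √((-4)² + (-8)² + (-2)²) = √84 ≈ 9.165
|q| = √(0² + 0² + 4²) = √16 ≈ 4
cos θ = (p·q)/(|p||q|) = -8/(9.165·4) ≈ -0.2182
θ = arccos(-0.2182) ≈ 102.6°

102.6°


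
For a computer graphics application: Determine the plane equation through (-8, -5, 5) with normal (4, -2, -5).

The plane through P with normal n = (a, b, c) satisfies n·(r - P) = 0,
i.e. ax + by + cz = a·x₀ + b·y₀ + c·z₀.
d = 4·(-8) + (-2)·(-5) + (-5)·5
  = -32 + 10 - 25
  = -47
Equation: 4x - 2y - 5z = -47

4x - 2y - 5z = -47


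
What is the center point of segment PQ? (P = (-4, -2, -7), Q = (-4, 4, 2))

M = ((x₁+x₂)/2, (y₁+y₂)/2, (z₁+z₂)/2)
  = ((-4 - 4)/2, (-2 + 4)/2, (-7 + 2)/2)
  = (-8/2, 2/2, -5/2)
  = (-4, 1, -2.5)

(-4, 1, -2.5)


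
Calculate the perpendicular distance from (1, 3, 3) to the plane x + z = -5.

distance = |a·x₀ + b·y₀ + c·z₀ - d| / √(a² + b² + c²)
  = |1·1 + 0·3 + 1·3 - (-5)| / √(1² + 0² + 1²)
  = |1 + 0 + 3 + 5| / √(1 + 0 + 1)
  = |9| / √2
  = 9 / 1.414
  ≈ 6.364

6.364


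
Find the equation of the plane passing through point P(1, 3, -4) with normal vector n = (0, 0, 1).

The plane through P with normal n = (a, b, c) satisfies n·(r - P) = 0,
i.e. ax + by + cz = a·x₀ + b·y₀ + c·z₀.
d = 0·1 + 0·3 + 1·(-4)
  = 0 + 0 - 4
  = -4
Equation: z = -4

z = -4


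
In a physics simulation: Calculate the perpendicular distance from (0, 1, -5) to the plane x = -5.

distance = |a·x₀ + b·y₀ + c·z₀ - d| / √(a² + b² + c²)
  = |1·0 + 0·1 + 0·(-5) - (-5)| / √(1² + 0² + 0²)
  = |0 + 0 + 0 + 5| / √(1 + 0 + 0)
  = |5| / √1
  = 5 / 1
  ≈ 5

5


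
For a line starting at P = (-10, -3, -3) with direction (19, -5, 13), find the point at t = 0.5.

P(t) = P + t·d
  = (-10 + 19·0.5, -3 + (-5)·0.5, -3 + 13·0.5)
  = (-10 + 9.5, -3 - 2.5, -3 + 6.5)
  = (-0.5, -5.5, 3.5)

(-0.5, -5.5, 3.5)


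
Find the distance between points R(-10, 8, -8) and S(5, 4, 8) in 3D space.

d = √[(x₂-x₁)² + (y₂-y₁)² + (z₂-z₁)²]
  = √[15² + (-4)² + 16²]
  = √[225 + 16 + 256]
  = √497
  ≈ 22.29

22.29


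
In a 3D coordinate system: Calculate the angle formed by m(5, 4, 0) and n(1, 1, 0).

m·n = 5·1 + 4·1 + 0·0 = 5 + 4 + 0 = 9
|m| = √(5² + 4² + 0²) = √41 ≈ 6.403
|n| = √(1² + 1² + 0²) = √2 ≈ 1.414
cos θ = (m·n)/(|m||n|) = 9/(6.403·1.414) ≈ 0.9939
θ = arccos(0.9939) ≈ 6.34°

6.34°


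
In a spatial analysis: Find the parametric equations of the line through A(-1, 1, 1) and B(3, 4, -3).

Direction vector d = B - A = (3 + 1, 4 - 1, -3 - 1) = (4, 3, -4)
Parametric form r = A + t·d:
x = -1 + 4t, y = 1 + 3t, z = 1 - 4t

x = -1 + 4t, y = 1 + 3t, z = 1 - 4t


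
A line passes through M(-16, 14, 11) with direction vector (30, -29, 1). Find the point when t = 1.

P(t) = M + t·d
  = (-16 + 30·1, 14 + (-29)·1, 11 + 1·1)
  = (-16 + 30, 14 - 29, 11 + 1)
  = (14, -15, 12)

(14, -15, 12)


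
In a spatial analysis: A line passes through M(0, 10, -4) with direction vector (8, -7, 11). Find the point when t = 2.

P(t) = M + t·d
  = (0 + 8·2, 10 + (-7)·2, -4 + 11·2)
  = (0 + 16, 10 - 14, -4 + 22)
  = (16, -4, 18)

(16, -4, 18)


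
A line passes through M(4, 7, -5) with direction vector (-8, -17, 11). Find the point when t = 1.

P(t) = M + t·d
  = (4 + (-8)·1, 7 + (-17)·1, -5 + 11·1)
  = (4 - 8, 7 - 17, -5 + 11)
  = (-4, -10, 6)

(-4, -10, 6)


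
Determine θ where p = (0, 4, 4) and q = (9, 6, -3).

p·q = 0·9 + 4·6 + 4·(-3) = 0 + 24 - 12 = 12
|p| = √(0² + 4² + 4²) = √32 ≈ 5.657
|q| = √(9² + 6² + (-3)²) = √126 ≈ 11.22
cos θ = (p·q)/(|p||q|) = 12/(5.657·11.22) ≈ 0.189
θ = arccos(0.189) ≈ 79.11°

79.11°


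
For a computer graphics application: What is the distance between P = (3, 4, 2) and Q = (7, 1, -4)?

d = √[(x₂-x₁)² + (y₂-y₁)² + (z₂-z₁)²]
  = √[4² + (-3)² + (-6)²]
  = √[16 + 9 + 36]
  = √61
  ≈ 7.81

7.81


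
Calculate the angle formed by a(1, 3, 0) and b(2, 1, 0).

a·b = 1·2 + 3·1 + 0·0 = 2 + 3 + 0 = 5
|a| = √(1² + 3² + 0²) = √10 ≈ 3.162
|b| = √(2² + 1² + 0²) = √5 ≈ 2.236
cos θ = (a·b)/(|a||b|) = 5/(3.162·2.236) ≈ 0.7071
θ = arccos(0.7071) ≈ 45°

45°


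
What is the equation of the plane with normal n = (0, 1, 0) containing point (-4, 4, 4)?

The plane through P with normal n = (a, b, c) satisfies n·(r - P) = 0,
i.e. ax + by + cz = a·x₀ + b·y₀ + c·z₀.
d = 0·(-4) + 1·4 + 0·4
  = 0 + 4 + 0
  = 4
Equation: y = 4

y = 4


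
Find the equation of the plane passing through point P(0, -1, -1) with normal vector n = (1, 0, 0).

The plane through P with normal n = (a, b, c) satisfies n·(r - P) = 0,
i.e. ax + by + cz = a·x₀ + b·y₀ + c·z₀.
d = 1·0 + 0·(-1) + 0·(-1)
  = 0 + 0 + 0
  = 0
Equation: x = 0

x = 0


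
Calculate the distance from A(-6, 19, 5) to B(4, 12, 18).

d = √[(x₂-x₁)² + (y₂-y₁)² + (z₂-z₁)²]
  = √[10² + (-7)² + 13²]
  = √[100 + 49 + 169]
  = √318
  ≈ 17.83

17.83


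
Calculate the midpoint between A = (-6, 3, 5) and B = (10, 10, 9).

M = ((x₁+x₂)/2, (y₁+y₂)/2, (z₁+z₂)/2)
  = ((-6 + 10)/2, (3 + 10)/2, (5 + 9)/2)
  = (4/2, 13/2, 14/2)
  = (2, 6.5, 7)

(2, 6.5, 7)


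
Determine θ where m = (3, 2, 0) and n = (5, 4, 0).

m·n = 3·5 + 2·4 + 0·0 = 15 + 8 + 0 = 23
|m| = √(3² + 2² + 0²) = √13 ≈ 3.606
|n| = √(5² + 4² + 0²) = √41 ≈ 6.403
cos θ = (m·n)/(|m||n|) = 23/(3.606·6.403) ≈ 0.9962
θ = arccos(0.9962) ≈ 4.97°

4.97°


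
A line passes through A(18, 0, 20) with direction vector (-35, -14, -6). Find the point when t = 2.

P(t) = A + t·d
  = (18 + (-35)·2, 0 + (-14)·2, 20 + (-6)·2)
  = (18 - 70, 0 - 28, 20 - 12)
  = (-52, -28, 8)

(-52, -28, 8)


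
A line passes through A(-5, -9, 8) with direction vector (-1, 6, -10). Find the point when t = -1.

P(t) = A + t·d
  = (-5 + (-1)·(-1), -9 + 6·(-1), 8 + (-10)·(-1))
  = (-5 + 1, -9 - 6, 8 + 10)
  = (-4, -15, 18)

(-4, -15, 18)


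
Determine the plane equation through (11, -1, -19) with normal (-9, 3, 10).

The plane through P with normal n = (a, b, c) satisfies n·(r - P) = 0,
i.e. ax + by + cz = a·x₀ + b·y₀ + c·z₀.
d = (-9)·11 + 3·(-1) + 10·(-19)
  = -99 - 3 - 190
  = -292
Equation: -9x + 3y + 10z = -292

-9x + 3y + 10z = -292


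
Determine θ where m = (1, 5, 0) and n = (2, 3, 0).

m·n = 1·2 + 5·3 + 0·0 = 2 + 15 + 0 = 17
|m| = √(1² + 5² + 0²) = √26 ≈ 5.099
|n| = √(2² + 3² + 0²) = √13 ≈ 3.606
cos θ = (m·n)/(|m||n|) = 17/(5.099·3.606) ≈ 0.9247
θ = arccos(0.9247) ≈ 22.38°

22.38°


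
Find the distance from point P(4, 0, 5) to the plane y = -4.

distance = |a·x₀ + b·y₀ + c·z₀ - d| / √(a² + b² + c²)
  = |0·4 + 1·0 + 0·5 - (-4)| / √(0² + 1² + 0²)
  = |0 + 0 + 0 + 4| / √(0 + 1 + 0)
  = |4| / √1
  = 4 / 1
  ≈ 4

4


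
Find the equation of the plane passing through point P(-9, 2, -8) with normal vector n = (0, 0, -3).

The plane through P with normal n = (a, b, c) satisfies n·(r - P) = 0,
i.e. ax + by + cz = a·x₀ + b·y₀ + c·z₀.
d = 0·(-9) + 0·2 + (-3)·(-8)
  = 0 + 0 + 24
  = 24
Equation: -3z = 24

-3z = 24


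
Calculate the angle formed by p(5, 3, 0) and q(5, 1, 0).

p·q = 5·5 + 3·1 + 0·0 = 25 + 3 + 0 = 28
|p| = √(5² + 3² + 0²) = √34 ≈ 5.831
|q| = √(5² + 1² + 0²) = √26 ≈ 5.099
cos θ = (p·q)/(|p||q|) = 28/(5.831·5.099) ≈ 0.9417
θ = arccos(0.9417) ≈ 19.65°

19.65°


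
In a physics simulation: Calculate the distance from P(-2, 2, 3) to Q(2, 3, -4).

d = √[(x₂-x₁)² + (y₂-y₁)² + (z₂-z₁)²]
  = √[4² + 1² + (-7)²]
  = √[16 + 1 + 49]
  = √66
  ≈ 8.124

8.124


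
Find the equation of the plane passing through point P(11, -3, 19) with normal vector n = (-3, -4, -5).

The plane through P with normal n = (a, b, c) satisfies n·(r - P) = 0,
i.e. ax + by + cz = a·x₀ + b·y₀ + c·z₀.
d = (-3)·11 + (-4)·(-3) + (-5)·19
  = -33 + 12 - 95
  = -116
Equation: -3x - 4y - 5z = -116

-3x - 4y - 5z = -116


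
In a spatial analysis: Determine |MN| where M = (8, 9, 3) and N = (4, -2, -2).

d = √[(x₂-x₁)² + (y₂-y₁)² + (z₂-z₁)²]
  = √[(-4)² + (-11)² + (-5)²]
  = √[16 + 121 + 25]
  = √162
  ≈ 12.73

12.73


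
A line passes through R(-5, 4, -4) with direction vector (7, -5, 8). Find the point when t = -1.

P(t) = R + t·d
  = (-5 + 7·(-1), 4 + (-5)·(-1), -4 + 8·(-1))
  = (-5 - 7, 4 + 5, -4 - 8)
  = (-12, 9, -12)

(-12, 9, -12)


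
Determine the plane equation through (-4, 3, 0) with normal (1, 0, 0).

The plane through P with normal n = (a, b, c) satisfies n·(r - P) = 0,
i.e. ax + by + cz = a·x₀ + b·y₀ + c·z₀.
d = 1·(-4) + 0·3 + 0·0
  = -4 + 0 + 0
  = -4
Equation: x = -4

x = -4


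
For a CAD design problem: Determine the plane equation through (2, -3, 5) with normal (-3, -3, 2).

The plane through P with normal n = (a, b, c) satisfies n·(r - P) = 0,
i.e. ax + by + cz = a·x₀ + b·y₀ + c·z₀.
d = (-3)·2 + (-3)·(-3) + 2·5
  = -6 + 9 + 10
  = 13
Equation: -3x - 3y + 2z = 13

-3x - 3y + 2z = 13


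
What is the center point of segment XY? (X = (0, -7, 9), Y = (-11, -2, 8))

M = ((x₁+x₂)/2, (y₁+y₂)/2, (z₁+z₂)/2)
  = ((0 - 11)/2, (-7 - 2)/2, (9 + 8)/2)
  = (-11/2, -9/2, 17/2)
  = (-5.5, -4.5, 8.5)

(-5.5, -4.5, 8.5)


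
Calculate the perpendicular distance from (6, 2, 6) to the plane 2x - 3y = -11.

distance = |a·x₀ + b·y₀ + c·z₀ - d| / √(a² + b² + c²)
  = |2·6 + (-3)·2 + 0·6 - (-11)| / √(2² + (-3)² + 0²)
  = |12 - 6 + 0 + 11| / √(4 + 9 + 0)
  = |17| / √13
  = 17 / 3.606
  ≈ 4.715

4.715


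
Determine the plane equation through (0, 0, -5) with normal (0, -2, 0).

The plane through P with normal n = (a, b, c) satisfies n·(r - P) = 0,
i.e. ax + by + cz = a·x₀ + b·y₀ + c·z₀.
d = 0·0 + (-2)·0 + 0·(-5)
  = 0 + 0 + 0
  = 0
Equation: -2y = 0

-2y = 0


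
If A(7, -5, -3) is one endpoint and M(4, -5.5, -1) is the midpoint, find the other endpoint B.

B = 2M - A
  = (2·4 - 7, 2·(-5.5) - (-5), 2·(-1) - (-3))
  = (8 - 7, -11 + 5, -2 + 3)
  = (1, -6, 1)

(1, -6, 1)


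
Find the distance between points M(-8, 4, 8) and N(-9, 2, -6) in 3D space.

d = √[(x₂-x₁)² + (y₂-y₁)² + (z₂-z₁)²]
  = √[(-1)² + (-2)² + (-14)²]
  = √[1 + 4 + 196]
  = √201
  ≈ 14.18

14.18


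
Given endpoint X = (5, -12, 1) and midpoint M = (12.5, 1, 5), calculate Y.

Y = 2M - X
  = (2·12.5 - 5, 2·1 - (-12), 2·5 - 1)
  = (25 - 5, 2 + 12, 10 - 1)
  = (20, 14, 9)

(20, 14, 9)


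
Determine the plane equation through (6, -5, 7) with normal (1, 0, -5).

The plane through P with normal n = (a, b, c) satisfies n·(r - P) = 0,
i.e. ax + by + cz = a·x₀ + b·y₀ + c·z₀.
d = 1·6 + 0·(-5) + (-5)·7
  = 6 + 0 - 35
  = -29
Equation: x - 5z = -29

x - 5z = -29


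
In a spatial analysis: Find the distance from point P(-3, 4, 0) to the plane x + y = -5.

distance = |a·x₀ + b·y₀ + c·z₀ - d| / √(a² + b² + c²)
  = |1·(-3) + 1·4 + 0·0 - (-5)| / √(1² + 1² + 0²)
  = |-3 + 4 + 0 + 5| / √(1 + 1 + 0)
  = |6| / √2
  = 6 / 1.414
  ≈ 4.243

4.243


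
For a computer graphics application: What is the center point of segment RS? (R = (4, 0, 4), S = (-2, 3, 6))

M = ((x₁+x₂)/2, (y₁+y₂)/2, (z₁+z₂)/2)
  = ((4 - 2)/2, (0 + 3)/2, (4 + 6)/2)
  = (2/2, 3/2, 10/2)
  = (1, 1.5, 5)

(1, 1.5, 5)


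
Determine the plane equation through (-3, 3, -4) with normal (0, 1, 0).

The plane through P with normal n = (a, b, c) satisfies n·(r - P) = 0,
i.e. ax + by + cz = a·x₀ + b·y₀ + c·z₀.
d = 0·(-3) + 1·3 + 0·(-4)
  = 0 + 3 + 0
  = 3
Equation: y = 3

y = 3


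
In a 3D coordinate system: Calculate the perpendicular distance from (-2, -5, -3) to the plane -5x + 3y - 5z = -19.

distance = |a·x₀ + b·y₀ + c·z₀ - d| / √(a² + b² + c²)
  = |(-5)·(-2) + 3·(-5) + (-5)·(-3) - (-19)| / √((-5)² + 3² + (-5)²)
  = |10 - 15 + 15 + 19| / √(25 + 9 + 25)
  = |29| / √59
  = 29 / 7.681
  ≈ 3.775

3.775


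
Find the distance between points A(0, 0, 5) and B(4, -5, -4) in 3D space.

d = √[(x₂-x₁)² + (y₂-y₁)² + (z₂-z₁)²]
  = √[4² + (-5)² + (-9)²]
  = √[16 + 25 + 81]
  = √122
  ≈ 11.05

11.05


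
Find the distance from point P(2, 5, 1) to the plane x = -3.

distance = |a·x₀ + b·y₀ + c·z₀ - d| / √(a² + b² + c²)
  = |1·2 + 0·5 + 0·1 - (-3)| / √(1² + 0² + 0²)
  = |2 + 0 + 0 + 3| / √(1 + 0 + 0)
  = |5| / √1
  = 5 / 1
  ≈ 5

5


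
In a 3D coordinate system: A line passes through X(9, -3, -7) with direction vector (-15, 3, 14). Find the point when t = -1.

P(t) = X + t·d
  = (9 + (-15)·(-1), -3 + 3·(-1), -7 + 14·(-1))
  = (9 + 15, -3 - 3, -7 - 14)
  = (24, -6, -21)

(24, -6, -21)


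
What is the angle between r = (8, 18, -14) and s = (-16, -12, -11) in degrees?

r·s = 8·(-16) + 18·(-12) + (-14)·(-11) = -128 - 216 + 154 = -190
|r| = √(8² + 18² + (-14)²) = √584 ≈ 24.17
|s| = √((-16)² + (-12)² + (-11)²) = √521 ≈ 22.83
cos θ = (r·s)/(|r||s|) = -190/(24.17·22.83) ≈ -0.3445
θ = arccos(-0.3445) ≈ 110.1°

110.1°


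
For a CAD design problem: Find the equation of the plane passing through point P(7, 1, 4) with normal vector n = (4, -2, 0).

The plane through P with normal n = (a, b, c) satisfies n·(r - P) = 0,
i.e. ax + by + cz = a·x₀ + b·y₀ + c·z₀.
d = 4·7 + (-2)·1 + 0·4
  = 28 - 2 + 0
  = 26
Equation: 4x - 2y = 26

4x - 2y = 26


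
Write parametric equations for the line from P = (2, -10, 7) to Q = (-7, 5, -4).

Direction vector d = Q - P = (-7 - 2, 5 + 10, -4 - 7) = (-9, 15, -11)
Parametric form r = P + t·d:
x = 2 - 9t, y = -10 + 15t, z = 7 - 11t

x = 2 - 9t, y = -10 + 15t, z = 7 - 11t


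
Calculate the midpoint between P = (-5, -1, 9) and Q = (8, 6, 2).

M = ((x₁+x₂)/2, (y₁+y₂)/2, (z₁+z₂)/2)
  = ((-5 + 8)/2, (-1 + 6)/2, (9 + 2)/2)
  = (3/2, 5/2, 11/2)
  = (1.5, 2.5, 5.5)

(1.5, 2.5, 5.5)


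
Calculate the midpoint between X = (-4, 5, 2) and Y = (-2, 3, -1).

M = ((x₁+x₂)/2, (y₁+y₂)/2, (z₁+z₂)/2)
  = ((-4 - 2)/2, (5 + 3)/2, (2 - 1)/2)
  = (-6/2, 8/2, 1/2)
  = (-3, 4, 0.5)

(-3, 4, 0.5)


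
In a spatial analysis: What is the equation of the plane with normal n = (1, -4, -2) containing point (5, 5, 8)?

The plane through P with normal n = (a, b, c) satisfies n·(r - P) = 0,
i.e. ax + by + cz = a·x₀ + b·y₀ + c·z₀.
d = 1·5 + (-4)·5 + (-2)·8
  = 5 - 20 - 16
  = -31
Equation: x - 4y - 2z = -31

x - 4y - 2z = -31


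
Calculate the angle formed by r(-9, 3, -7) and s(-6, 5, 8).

r·s = (-9)·(-6) + 3·5 + (-7)·8 = 54 + 15 - 56 = 13
|r| = √((-9)² + 3² + (-7)²) = √139 ≈ 11.79
|s| = √((-6)² + 5² + 8²) = √125 ≈ 11.18
cos θ = (r·s)/(|r||s|) = 13/(11.79·11.18) ≈ 0.09862
θ = arccos(0.09862) ≈ 84.34°

84.34°


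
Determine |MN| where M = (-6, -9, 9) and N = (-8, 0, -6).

d = √[(x₂-x₁)² + (y₂-y₁)² + (z₂-z₁)²]
  = √[(-2)² + 9² + (-15)²]
  = √[4 + 81 + 225]
  = √310
  ≈ 17.61

17.61


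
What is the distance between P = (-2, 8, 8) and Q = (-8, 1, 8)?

d = √[(x₂-x₁)² + (y₂-y₁)² + (z₂-z₁)²]
  = √[(-6)² + (-7)² + 0²]
  = √[36 + 49 + 0]
  = √85
  ≈ 9.22

9.22


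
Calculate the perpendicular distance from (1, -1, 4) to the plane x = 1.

distance = |a·x₀ + b·y₀ + c·z₀ - d| / √(a² + b² + c²)
  = |1·1 + 0·(-1) + 0·4 - 1| / √(1² + 0² + 0²)
  = |1 + 0 + 0 - 1| / √(1 + 0 + 0)
  = |0| / √1
  = 0 / 1
  ≈ 0

0


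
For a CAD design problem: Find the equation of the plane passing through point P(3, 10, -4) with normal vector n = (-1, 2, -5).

The plane through P with normal n = (a, b, c) satisfies n·(r - P) = 0,
i.e. ax + by + cz = a·x₀ + b·y₀ + c·z₀.
d = (-1)·3 + 2·10 + (-5)·(-4)
  = -3 + 20 + 20
  = 37
Equation: -x + 2y - 5z = 37

-x + 2y - 5z = 37


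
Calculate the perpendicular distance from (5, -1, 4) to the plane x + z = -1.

distance = |a·x₀ + b·y₀ + c·z₀ - d| / √(a² + b² + c²)
  = |1·5 + 0·(-1) + 1·4 - (-1)| / √(1² + 0² + 1²)
  = |5 + 0 + 4 + 1| / √(1 + 0 + 1)
  = |10| / √2
  = 10 / 1.414
  ≈ 7.071

7.071


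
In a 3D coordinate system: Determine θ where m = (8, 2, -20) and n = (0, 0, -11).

m·n = 8·0 + 2·0 + (-20)·(-11) = 0 + 0 + 220 = 220
|m| = √(8² + 2² + (-20)²) = √468 ≈ 21.63
|n| = √(0² + 0² + (-11)²) = √121 ≈ 11
cos θ = (m·n)/(|m||n|) = 220/(21.63·11) ≈ 0.9245
θ = arccos(0.9245) ≈ 22.41°

22.41°


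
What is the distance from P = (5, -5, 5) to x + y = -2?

distance = |a·x₀ + b·y₀ + c·z₀ - d| / √(a² + b² + c²)
  = |1·5 + 1·(-5) + 0·5 - (-2)| / √(1² + 1² + 0²)
  = |5 - 5 + 0 + 2| / √(1 + 1 + 0)
  = |2| / √2
  = 2 / 1.414
  ≈ 1.414

1.414


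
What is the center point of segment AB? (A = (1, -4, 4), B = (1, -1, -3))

M = ((x₁+x₂)/2, (y₁+y₂)/2, (z₁+z₂)/2)
  = ((1 + 1)/2, (-4 - 1)/2, (4 - 3)/2)
  = (2/2, -5/2, 1/2)
  = (1, -2.5, 0.5)

(1, -2.5, 0.5)


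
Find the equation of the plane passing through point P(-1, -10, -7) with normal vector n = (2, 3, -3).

The plane through P with normal n = (a, b, c) satisfies n·(r - P) = 0,
i.e. ax + by + cz = a·x₀ + b·y₀ + c·z₀.
d = 2·(-1) + 3·(-10) + (-3)·(-7)
  = -2 - 30 + 21
  = -11
Equation: 2x + 3y - 3z = -11

2x + 3y - 3z = -11


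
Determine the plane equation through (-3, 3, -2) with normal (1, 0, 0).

The plane through P with normal n = (a, b, c) satisfies n·(r - P) = 0,
i.e. ax + by + cz = a·x₀ + b·y₀ + c·z₀.
d = 1·(-3) + 0·3 + 0·(-2)
  = -3 + 0 + 0
  = -3
Equation: x = -3

x = -3


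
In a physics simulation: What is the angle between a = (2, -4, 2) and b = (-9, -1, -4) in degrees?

a·b = 2·(-9) + (-4)·(-1) + 2·(-4) = -18 + 4 - 8 = -22
|a| = √(2² + (-4)² + 2²) = √24 ≈ 4.899
|b| = √((-9)² + (-1)² + (-4)²) = √98 ≈ 9.899
cos θ = (a·b)/(|a||b|) = -22/(4.899·9.899) ≈ -0.4536
θ = arccos(-0.4536) ≈ 117°

117°


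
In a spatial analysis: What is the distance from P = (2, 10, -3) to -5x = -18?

distance = |a·x₀ + b·y₀ + c·z₀ - d| / √(a² + b² + c²)
  = |(-5)·2 + 0·10 + 0·(-3) - (-18)| / √((-5)² + 0² + 0²)
  = |-10 + 0 + 0 + 18| / √(25 + 0 + 0)
  = |8| / √25
  = 8 / 5
  ≈ 1.6

1.6


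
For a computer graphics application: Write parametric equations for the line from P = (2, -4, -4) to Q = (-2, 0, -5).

Direction vector d = Q - P = (-2 - 2, 0 + 4, -5 + 4) = (-4, 4, -1)
Parametric form r = P + t·d:
x = 2 - 4t, y = -4 + 4t, z = -4 - t

x = 2 - 4t, y = -4 + 4t, z = -4 - t


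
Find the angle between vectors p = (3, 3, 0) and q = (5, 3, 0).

p·q = 3·5 + 3·3 + 0·0 = 15 + 9 + 0 = 24
|p| = √(3² + 3² + 0²) = √18 ≈ 4.243
|q| = √(5² + 3² + 0²) = √34 ≈ 5.831
cos θ = (p·q)/(|p||q|) = 24/(4.243·5.831) ≈ 0.9701
θ = arccos(0.9701) ≈ 14.04°

14.04°


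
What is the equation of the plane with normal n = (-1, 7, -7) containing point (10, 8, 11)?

The plane through P with normal n = (a, b, c) satisfies n·(r - P) = 0,
i.e. ax + by + cz = a·x₀ + b·y₀ + c·z₀.
d = (-1)·10 + 7·8 + (-7)·11
  = -10 + 56 - 77
  = -31
Equation: -x + 7y - 7z = -31

-x + 7y - 7z = -31
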